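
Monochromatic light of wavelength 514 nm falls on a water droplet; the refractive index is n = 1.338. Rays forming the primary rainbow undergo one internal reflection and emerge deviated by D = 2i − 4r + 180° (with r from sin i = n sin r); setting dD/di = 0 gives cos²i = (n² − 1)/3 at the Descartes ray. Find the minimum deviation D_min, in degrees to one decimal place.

138.6°

cos²i = (1.79024 − 1)/3 = 0.26341; i = arccos(0.51324) = 59.120°.
sin r = sin 59.120°/1.338 = 0.64144; r = 39.899°.
D_min = 2·59.120° − 4·39.899° + 180° = 138.643°.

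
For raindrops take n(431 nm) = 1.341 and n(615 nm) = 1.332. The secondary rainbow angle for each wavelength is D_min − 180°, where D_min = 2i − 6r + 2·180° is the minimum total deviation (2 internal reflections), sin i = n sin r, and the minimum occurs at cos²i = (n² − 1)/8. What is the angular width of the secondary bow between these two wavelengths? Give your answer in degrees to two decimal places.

2.34°

At 431 nm (n = 1.341): cos²i = 0.09979 → i = 71.586°, r = 45.034°, D_min = 232.966°, rainbow angle = 52.966°.
At 615 nm (n = 1.332): cos²i = 0.09678 → i = 71.875°, r = 45.520°, D_min = 230.628°, rainbow angle = 50.628°.
Angular width = |52.966° − 50.628°| = 2.337°.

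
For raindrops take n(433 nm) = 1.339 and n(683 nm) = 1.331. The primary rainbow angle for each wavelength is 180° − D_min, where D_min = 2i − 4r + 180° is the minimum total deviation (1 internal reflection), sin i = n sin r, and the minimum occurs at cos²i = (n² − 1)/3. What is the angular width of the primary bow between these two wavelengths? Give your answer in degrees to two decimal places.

1.16°

At 433 nm (n = 1.339): cos²i = 0.26431 → i = 59.062°, r = 39.834°, D_min = 138.786°, rainbow angle = 41.214°.
At 683 nm (n = 1.331): cos²i = 0.25719 → i = 59.527°, r = 40.356°, D_min = 137.630°, rainbow angle = 42.370°.
Angular width = |41.214° − 42.370°| = 1.156°.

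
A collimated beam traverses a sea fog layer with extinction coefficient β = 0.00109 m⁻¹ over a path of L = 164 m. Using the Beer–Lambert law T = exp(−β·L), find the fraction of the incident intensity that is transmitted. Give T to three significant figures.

0.836

τ = β·L = 0.00109 × 164 = 0.1788.
T = exp(−0.1788) = 0.8363.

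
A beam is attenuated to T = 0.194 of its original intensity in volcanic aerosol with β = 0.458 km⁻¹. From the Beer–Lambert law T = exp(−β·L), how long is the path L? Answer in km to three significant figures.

Beer–Lambert: T = exp(−βL) ⇒ L = −ln(T)/β = −ln(0.194)/0.458 = 1.6399/0.458 = 3.581 km.

3.58 km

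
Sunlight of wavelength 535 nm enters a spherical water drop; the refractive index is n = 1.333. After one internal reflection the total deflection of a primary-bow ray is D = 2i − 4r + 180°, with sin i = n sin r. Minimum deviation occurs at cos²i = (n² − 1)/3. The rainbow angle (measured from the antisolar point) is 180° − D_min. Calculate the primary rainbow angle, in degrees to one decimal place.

42.1°

cos²i = (1.77689 − 1)/3 = 0.25896; i = arccos(0.50888) = 59.410°.
sin r = sin 59.410°/1.333 = 0.64579; r = 40.225°.
D_min = 2·59.410° − 4·40.225° + 180° = 137.922°.
Rainbow angle = 180° − D_min = 42.078°.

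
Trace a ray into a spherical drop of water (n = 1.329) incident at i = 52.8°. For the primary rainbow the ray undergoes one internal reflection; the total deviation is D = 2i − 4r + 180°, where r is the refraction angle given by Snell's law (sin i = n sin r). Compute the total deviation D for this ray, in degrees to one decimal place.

138.3°

sin r = sin 52.8° / 1.329 = 0.7965/1.329 = 0.5993; r = 36.82°.
D = 2·52.8° − 4·36.82° + 180° = 105.60° − 147.29° + 180° = 138.31°.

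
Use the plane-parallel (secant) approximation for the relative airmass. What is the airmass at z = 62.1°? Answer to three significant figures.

2.14

X = sec z = 1/cos 62.1° = 1/0.4679 = 2.1371.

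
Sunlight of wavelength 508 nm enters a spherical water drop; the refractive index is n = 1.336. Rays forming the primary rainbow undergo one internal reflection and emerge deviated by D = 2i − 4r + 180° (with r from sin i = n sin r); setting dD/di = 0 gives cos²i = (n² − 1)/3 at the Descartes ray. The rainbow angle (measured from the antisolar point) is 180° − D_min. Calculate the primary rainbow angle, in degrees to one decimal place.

cos²i = (1.78490 − 1)/3 = 0.26163; i = arccos(0.51150) = 59.236°.
sin r = sin 59.236°/1.336 = 0.64318; r = 40.029°.
D_min = 2·59.236° − 4·40.029° + 180° = 138.356°.
Rainbow angle = 180° − D_min = 41.644°.

41.6°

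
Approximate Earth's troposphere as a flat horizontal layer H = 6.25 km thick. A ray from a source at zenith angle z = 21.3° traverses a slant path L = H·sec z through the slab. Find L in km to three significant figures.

6.71 km

sec z = 1/cos 21.3° = 1.0733.
L = 6.25 × 1.0733 = 6.708 km.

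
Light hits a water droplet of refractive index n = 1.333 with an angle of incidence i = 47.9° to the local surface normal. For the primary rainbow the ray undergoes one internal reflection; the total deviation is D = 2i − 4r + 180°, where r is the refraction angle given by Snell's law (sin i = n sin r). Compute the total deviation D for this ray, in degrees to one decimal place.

sin r = sin 47.9° / 1.333 = 0.7420/1.333 = 0.5566; r = 33.82°.
D = 2·47.9° − 4·33.82° + 180° = 95.80° − 135.29° + 180° = 140.51°.

140.5°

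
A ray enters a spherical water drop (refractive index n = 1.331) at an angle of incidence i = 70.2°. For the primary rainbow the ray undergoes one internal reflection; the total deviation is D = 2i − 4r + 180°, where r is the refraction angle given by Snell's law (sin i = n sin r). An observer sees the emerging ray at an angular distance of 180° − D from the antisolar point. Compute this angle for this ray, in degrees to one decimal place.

39.5°

sin r = sin 70.2° / 1.331 = 0.9409/1.331 = 0.7069; r = 44.98°.
D = 2·70.2° − 4·44.98° + 180° = 140.40° − 179.93° + 180° = 140.47°.
Angle from antisolar point = 180° − D = 39.53°.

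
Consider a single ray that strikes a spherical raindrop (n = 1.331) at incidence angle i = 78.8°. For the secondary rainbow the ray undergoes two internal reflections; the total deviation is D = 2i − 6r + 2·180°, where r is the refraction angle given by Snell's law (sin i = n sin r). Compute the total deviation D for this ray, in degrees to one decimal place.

232.7°

sin r = sin 78.8° / 1.331 = 0.9810/1.331 = 0.7370; r = 47.48°.
D = 2·78.8° − 6·47.48° + 2·180° = 157.60° − 284.86° + 360° = 232.74°.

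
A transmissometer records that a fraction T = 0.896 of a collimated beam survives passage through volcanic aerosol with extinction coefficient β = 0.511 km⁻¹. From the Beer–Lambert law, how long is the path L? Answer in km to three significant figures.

Beer–Lambert: T = exp(−βL) ⇒ L = −ln(T)/β = −ln(0.896)/0.511 = 0.1098/0.511 = 0.2149 km.

0.215 km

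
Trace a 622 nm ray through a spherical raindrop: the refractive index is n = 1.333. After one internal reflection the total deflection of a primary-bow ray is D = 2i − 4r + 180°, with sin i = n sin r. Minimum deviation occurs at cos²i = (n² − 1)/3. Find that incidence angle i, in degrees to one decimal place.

59.4°

cos²i = (1.333² − 1)/3 = (1.77689 − 1)/3 = 0.25896.
cos i = 0.50888, so i = 59.410°.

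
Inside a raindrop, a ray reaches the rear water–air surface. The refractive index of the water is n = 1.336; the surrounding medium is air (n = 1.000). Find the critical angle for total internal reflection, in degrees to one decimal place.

48.5°

sin θ_c = n_air / n = 1.000 / 1.336 = 0.7485.
θ_c = arcsin(0.7485) = 48.46°.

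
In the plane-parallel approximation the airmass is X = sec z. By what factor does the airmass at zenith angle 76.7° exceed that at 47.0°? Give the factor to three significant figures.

2.96

X(76.7°)/X(47.0°) = sec 76.7° / sec 47.0° = cos 47.0° / cos 76.7° = 0.6820/0.2300 = 2.9646.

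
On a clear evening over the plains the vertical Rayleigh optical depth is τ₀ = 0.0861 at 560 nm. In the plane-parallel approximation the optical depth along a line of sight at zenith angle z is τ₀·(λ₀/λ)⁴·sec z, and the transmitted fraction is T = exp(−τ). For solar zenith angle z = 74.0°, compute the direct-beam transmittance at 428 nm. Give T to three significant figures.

0.400

sec 74.0° = 3.6280.
τ = 0.0861 × (560/428)⁴ × 3.6280 = 0.0861 × 2.9307 × 3.6280 = 0.9155.
T = exp(−0.9155) = 0.4003.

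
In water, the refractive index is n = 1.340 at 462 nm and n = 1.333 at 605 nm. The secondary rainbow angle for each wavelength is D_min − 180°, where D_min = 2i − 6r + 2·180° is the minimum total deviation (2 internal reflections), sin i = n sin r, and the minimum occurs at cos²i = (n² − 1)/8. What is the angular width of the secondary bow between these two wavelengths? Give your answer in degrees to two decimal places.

1.82°

At 462 nm (n = 1.340): cos²i = 0.09945 → i = 71.618°, r = 45.088°, D_min = 232.709°, rainbow angle = 52.709°.
At 605 nm (n = 1.333): cos²i = 0.09711 → i = 71.843°, r = 45.466°, D_min = 230.891°, rainbow angle = 50.891°.
Angular width = |52.709° − 50.891°| = 1.818°.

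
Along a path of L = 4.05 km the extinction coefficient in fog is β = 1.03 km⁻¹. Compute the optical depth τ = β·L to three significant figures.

4.17

τ = β·L = 1.03 × 4.05 = 4.1715.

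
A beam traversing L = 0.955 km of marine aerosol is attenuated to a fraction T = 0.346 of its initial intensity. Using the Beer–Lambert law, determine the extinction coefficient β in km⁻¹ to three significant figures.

Beer–Lambert: T = exp(−βL) ⇒ β = −ln(T)/L = −ln(0.346)/0.955 = 1.0613/0.955 = 1.111 km⁻¹.

1.11 km⁻¹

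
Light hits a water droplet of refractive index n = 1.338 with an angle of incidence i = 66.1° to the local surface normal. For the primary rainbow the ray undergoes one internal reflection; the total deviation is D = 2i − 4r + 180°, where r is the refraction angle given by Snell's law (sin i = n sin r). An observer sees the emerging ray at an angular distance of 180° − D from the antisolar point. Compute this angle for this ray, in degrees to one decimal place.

sin r = sin 66.1° / 1.338 = 0.9143/1.338 = 0.6833; r = 43.10°.
D = 2·66.1° − 4·43.10° + 180° = 132.20° − 172.41° + 180° = 139.79°.
Angle from antisolar point = 180° − D = 40.21°.

40.2°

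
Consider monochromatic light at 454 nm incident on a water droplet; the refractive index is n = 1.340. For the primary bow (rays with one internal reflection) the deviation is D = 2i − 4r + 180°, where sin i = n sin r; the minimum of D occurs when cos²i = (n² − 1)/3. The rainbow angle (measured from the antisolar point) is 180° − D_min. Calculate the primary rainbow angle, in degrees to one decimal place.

41.1°

cos²i = (1.79560 − 1)/3 = 0.26520; i = arccos(0.51498) = 59.004°.
sin r = sin 59.004°/1.340 = 0.63971; r = 39.770°.
D_min = 2·59.004° − 4·39.770° + 180° = 138.929°.
Rainbow angle = 180° − D_min = 41.071°.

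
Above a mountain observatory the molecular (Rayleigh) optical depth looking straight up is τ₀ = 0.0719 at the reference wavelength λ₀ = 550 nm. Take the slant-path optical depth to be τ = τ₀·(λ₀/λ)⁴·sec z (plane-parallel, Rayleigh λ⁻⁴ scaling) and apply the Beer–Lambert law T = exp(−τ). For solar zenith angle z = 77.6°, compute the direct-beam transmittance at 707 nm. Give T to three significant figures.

sec 77.6° = 4.6569.
τ = 0.0719 × (550/707)⁴ × 4.6569 = 0.0719 × 0.3662 × 4.6569 = 0.1226.
T = exp(−0.1226) = 0.8846.

0.885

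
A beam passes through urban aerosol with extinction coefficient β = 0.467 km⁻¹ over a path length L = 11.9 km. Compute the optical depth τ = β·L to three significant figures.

5.56

τ = β·L = 0.467 × 11.9 = 5.5573.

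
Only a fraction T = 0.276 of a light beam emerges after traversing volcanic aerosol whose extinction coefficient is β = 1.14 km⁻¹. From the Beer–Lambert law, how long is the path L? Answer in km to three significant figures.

1.13 km

Beer–Lambert: T = exp(−βL) ⇒ L = −ln(T)/β = −ln(0.276)/1.14 = 1.2874/1.14 = 1.129 km.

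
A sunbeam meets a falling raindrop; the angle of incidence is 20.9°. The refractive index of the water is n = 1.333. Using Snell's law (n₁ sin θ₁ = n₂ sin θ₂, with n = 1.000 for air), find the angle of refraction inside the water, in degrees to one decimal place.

15.5°

Snell: sin θ_r = sin θ_i / n = sin 20.9° / 1.333 = 0.3567 / 1.333 = 0.2676.
θ_r = arcsin(0.2676) = 15.52°.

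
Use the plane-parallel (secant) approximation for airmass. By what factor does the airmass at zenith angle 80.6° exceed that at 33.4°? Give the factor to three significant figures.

5.11

X(80.6°)/X(33.4°) = sec 80.6° / sec 33.4° = cos 33.4° / cos 80.6° = 0.8348/0.1633 = 5.1115.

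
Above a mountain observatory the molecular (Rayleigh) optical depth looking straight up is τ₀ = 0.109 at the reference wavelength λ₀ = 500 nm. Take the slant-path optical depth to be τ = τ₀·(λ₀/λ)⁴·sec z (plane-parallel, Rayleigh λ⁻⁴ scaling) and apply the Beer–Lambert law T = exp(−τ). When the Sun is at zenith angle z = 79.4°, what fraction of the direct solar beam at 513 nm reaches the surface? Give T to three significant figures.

sec 79.4° = 5.4362.
τ = 0.109 × (500/513)⁴ × 5.4362 = 0.109 × 0.9024 × 5.4362 = 0.5347.
T = exp(−0.5347) = 0.5858.

0.586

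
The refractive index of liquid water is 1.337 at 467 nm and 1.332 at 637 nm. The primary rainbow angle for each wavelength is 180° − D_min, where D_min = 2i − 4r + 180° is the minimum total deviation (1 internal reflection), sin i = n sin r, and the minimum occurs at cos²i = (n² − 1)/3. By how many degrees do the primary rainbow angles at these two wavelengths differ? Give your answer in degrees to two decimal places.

At 467 nm (n = 1.337): cos²i = 0.26252 → i = 59.178°, r = 39.964°, D_min = 138.500°, rainbow angle = 41.500°.
At 637 nm (n = 1.332): cos²i = 0.25807 → i = 59.469°, r = 40.290°, D_min = 137.776°, rainbow angle = 42.224°.
Angular width = |41.500° − 42.224°| = 0.724°.

0.72°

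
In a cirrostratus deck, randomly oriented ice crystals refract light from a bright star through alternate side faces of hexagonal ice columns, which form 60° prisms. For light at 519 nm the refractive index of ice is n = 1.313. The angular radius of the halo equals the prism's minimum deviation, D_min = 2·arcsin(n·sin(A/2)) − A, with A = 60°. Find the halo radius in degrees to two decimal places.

n·sin(A/2) = 1.313 × sin 30° = 1.313 × 0.5000 = 0.6565.
D_min = 2·arcsin(0.6565) − 60° = 2 × 41.033° − 60° = 22.067°.

22.07°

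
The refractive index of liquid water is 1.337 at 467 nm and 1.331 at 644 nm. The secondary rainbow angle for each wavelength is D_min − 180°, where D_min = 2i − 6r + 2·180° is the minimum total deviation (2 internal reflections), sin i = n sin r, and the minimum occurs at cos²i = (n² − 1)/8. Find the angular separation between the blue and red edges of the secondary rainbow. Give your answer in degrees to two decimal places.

At 467 nm (n = 1.337): cos²i = 0.09845 → i = 71.714°, r = 45.249°, D_min = 231.934°, rainbow angle = 51.934°.
At 644 nm (n = 1.331): cos²i = 0.09645 → i = 71.907°, r = 45.575°, D_min = 230.365°, rainbow angle = 50.365°.
Angular width = |51.934° − 50.365°| = 1.569°.

1.57°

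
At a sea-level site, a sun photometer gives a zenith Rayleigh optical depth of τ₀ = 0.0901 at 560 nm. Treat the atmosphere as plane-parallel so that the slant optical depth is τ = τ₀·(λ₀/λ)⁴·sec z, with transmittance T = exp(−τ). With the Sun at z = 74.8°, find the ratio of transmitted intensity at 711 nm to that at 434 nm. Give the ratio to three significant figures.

Airmass: sec 74.8° = 3.8140.
τ(711 nm) = 0.0901 × (560/711)⁴ × 3.8140 = 0.0901 × 0.3848 × 3.8140 = 0.1322.
τ(434 nm) = 0.0901 × (560/434)⁴ × 3.8140 = 0.0901 × 2.7720 × 3.8140 = 0.9526.
T(711)/T(434) = exp(τ_B − τ_A) = exp(0.8203) = 2.2713.

2.27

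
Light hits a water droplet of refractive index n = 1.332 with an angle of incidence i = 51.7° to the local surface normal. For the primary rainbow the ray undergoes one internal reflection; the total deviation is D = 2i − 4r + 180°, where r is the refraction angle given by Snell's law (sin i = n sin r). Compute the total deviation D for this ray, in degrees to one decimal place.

sin r = sin 51.7° / 1.332 = 0.7848/1.332 = 0.5892; r = 36.10°.
D = 2·51.7° − 4·36.10° + 180° = 103.40° − 144.39° + 180° = 139.01°.

139.0°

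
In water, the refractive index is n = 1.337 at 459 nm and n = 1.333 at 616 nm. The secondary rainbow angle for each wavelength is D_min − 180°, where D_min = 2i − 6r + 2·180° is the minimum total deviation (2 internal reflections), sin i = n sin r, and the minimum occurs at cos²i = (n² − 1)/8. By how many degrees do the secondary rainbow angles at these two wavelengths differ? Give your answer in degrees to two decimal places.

1.04°

At 459 nm (n = 1.337): cos²i = 0.09845 → i = 71.714°, r = 45.249°, D_min = 231.934°, rainbow angle = 51.934°.
At 616 nm (n = 1.333): cos²i = 0.09711 → i = 71.843°, r = 45.466°, D_min = 230.891°, rainbow angle = 50.891°.
Angular width = |51.934° − 50.891°| = 1.043°.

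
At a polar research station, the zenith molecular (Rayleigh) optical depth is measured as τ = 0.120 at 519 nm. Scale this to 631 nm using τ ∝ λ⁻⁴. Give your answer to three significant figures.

0.0549

τ(631 nm) = τ(519 nm) × (519/631)⁴ = 0.120 × (0.8225)⁴ = 0.120 × 0.4577 = 0.0549.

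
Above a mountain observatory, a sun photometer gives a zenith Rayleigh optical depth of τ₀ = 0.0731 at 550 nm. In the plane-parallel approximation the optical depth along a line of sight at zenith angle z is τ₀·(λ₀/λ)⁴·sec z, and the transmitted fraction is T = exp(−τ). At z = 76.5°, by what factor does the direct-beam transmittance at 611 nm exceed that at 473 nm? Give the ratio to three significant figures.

1.44

Airmass: sec 76.5° = 4.2837.
τ(611 nm) = 0.0731 × (550/611)⁴ × 4.2837 = 0.0731 × 0.6566 × 4.2837 = 0.2056.
τ(473 nm) = 0.0731 × (550/473)⁴ × 4.2837 = 0.0731 × 1.8281 × 4.2837 = 0.5725.
T(611)/T(473) = exp(τ_B − τ_A) = exp(0.3669) = 1.4432.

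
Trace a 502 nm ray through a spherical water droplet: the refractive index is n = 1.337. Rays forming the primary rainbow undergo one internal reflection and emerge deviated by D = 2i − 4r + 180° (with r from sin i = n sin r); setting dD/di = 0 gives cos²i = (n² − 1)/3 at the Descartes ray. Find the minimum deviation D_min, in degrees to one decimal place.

cos²i = (1.78757 − 1)/3 = 0.26252; i = arccos(0.51237) = 59.178°.
sin r = sin 59.178°/1.337 = 0.64231; r = 39.964°.
D_min = 2·59.178° − 4·39.964° + 180° = 138.500°.

138.5°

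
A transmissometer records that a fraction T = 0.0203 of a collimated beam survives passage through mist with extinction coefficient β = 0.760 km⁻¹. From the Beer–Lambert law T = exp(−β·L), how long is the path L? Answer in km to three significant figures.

Beer–Lambert: T = exp(−βL) ⇒ L = −ln(T)/β = −ln(0.0203)/0.760 = 3.8971/0.760 = 5.128 km.

5.13 km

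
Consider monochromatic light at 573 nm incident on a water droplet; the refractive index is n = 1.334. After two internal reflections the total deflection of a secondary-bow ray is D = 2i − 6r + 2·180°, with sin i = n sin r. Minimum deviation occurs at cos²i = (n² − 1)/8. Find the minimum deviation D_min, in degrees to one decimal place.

231.2°

cos²i = (1.77956 − 1)/8 = 0.09744; i = arccos(0.31216) = 71.810°.
sin r = sin 71.810°/1.334 = 0.71217; r = 45.411°.
D_min = 2·71.810° − 6·45.411° + 360° = 231.153°.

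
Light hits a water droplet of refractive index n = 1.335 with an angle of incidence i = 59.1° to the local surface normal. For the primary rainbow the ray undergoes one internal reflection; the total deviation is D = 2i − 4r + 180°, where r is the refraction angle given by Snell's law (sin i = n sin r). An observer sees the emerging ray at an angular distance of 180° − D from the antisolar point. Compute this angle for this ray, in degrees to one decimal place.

sin r = sin 59.1° / 1.335 = 0.8581/1.335 = 0.6427; r = 40.00°.
D = 2·59.1° − 4·40.00° + 180° = 118.20° − 159.99° + 180° = 138.21°.
Angle from antisolar point = 180° − D = 41.79°.

41.8°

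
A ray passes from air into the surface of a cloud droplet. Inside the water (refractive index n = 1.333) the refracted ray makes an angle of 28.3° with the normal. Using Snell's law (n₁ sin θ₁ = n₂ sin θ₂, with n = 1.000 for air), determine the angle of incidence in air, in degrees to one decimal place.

39.2°

Snell: sin θ_i = n · sin θ_r = 1.333 × sin 28.3° = 1.333 × 0.4741 = 0.6320.
θ_i = arcsin(0.6320) = 39.19°.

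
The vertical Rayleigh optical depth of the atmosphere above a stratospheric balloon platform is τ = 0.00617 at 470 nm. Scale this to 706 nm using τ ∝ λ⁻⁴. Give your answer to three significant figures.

τ(706 nm) = τ(470 nm) × (470/706)⁴ = 0.00617 × (0.6657)⁴ = 0.00617 × 0.1964 = 0.0012.

0.00121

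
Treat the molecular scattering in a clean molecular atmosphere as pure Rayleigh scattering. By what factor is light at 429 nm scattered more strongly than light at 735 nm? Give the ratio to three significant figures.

Rayleigh scattering ∝ λ⁻⁴, so the ratio of coefficients is the inverse fourth power of the wavelength ratio.
σ(429)/σ(735) = (735/429)⁴ = (1.7133)⁴ = 8.616.

8.62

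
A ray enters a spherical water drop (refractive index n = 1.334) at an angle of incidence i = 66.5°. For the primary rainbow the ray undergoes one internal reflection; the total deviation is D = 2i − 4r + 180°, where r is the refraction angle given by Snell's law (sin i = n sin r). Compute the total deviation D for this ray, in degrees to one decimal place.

sin r = sin 66.5° / 1.334 = 0.9171/1.334 = 0.6875; r = 43.43°.
D = 2·66.5° − 4·43.43° + 180° = 133.00° − 173.71° + 180° = 139.29°.

139.3°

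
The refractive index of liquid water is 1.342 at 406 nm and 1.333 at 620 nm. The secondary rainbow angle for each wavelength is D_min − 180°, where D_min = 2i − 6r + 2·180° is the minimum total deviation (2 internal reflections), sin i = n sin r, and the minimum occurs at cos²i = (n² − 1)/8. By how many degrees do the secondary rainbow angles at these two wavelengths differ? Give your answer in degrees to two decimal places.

2.33°

At 406 nm (n = 1.342): cos²i = 0.10012 → i = 71.554°, r = 44.981°, D_min = 233.222°, rainbow angle = 53.222°.
At 620 nm (n = 1.333): cos²i = 0.09711 → i = 71.843°, r = 45.466°, D_min = 230.891°, rainbow angle = 50.891°.
Angular width = |53.222° − 50.891°| = 2.331°.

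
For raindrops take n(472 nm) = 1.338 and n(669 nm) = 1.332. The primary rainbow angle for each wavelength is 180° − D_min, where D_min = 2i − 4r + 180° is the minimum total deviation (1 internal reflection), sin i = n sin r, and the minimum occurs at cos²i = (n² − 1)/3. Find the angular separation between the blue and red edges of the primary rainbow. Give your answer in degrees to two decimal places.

At 472 nm (n = 1.338): cos²i = 0.26341 → i = 59.120°, r = 39.899°, D_min = 138.643°, rainbow angle = 41.357°.
At 669 nm (n = 1.332): cos²i = 0.25807 → i = 59.469°, r = 40.290°, D_min = 137.776°, rainbow angle = 42.224°.
Angular width = |41.357° − 42.224°| = 0.867°.

0.87°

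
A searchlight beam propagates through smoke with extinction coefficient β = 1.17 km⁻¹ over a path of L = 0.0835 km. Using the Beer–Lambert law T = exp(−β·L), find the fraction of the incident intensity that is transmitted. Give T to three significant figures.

τ = β·L = 1.17 × 0.0835 = 0.0977.
T = exp(−0.0977) = 0.9069.

0.907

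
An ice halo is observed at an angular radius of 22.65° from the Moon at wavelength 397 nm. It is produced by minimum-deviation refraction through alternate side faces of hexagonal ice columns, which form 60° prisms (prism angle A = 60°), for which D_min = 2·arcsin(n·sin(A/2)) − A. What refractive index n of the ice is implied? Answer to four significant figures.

1.321

Rearranging: n = sin((D_min + A)/2) / sin(A/2).
(D_min + A)/2 = (22.65° + 60°)/2 = 41.325°.
n = sin 41.325° / sin 30° = 0.6603 / 0.5000 = 1.3207.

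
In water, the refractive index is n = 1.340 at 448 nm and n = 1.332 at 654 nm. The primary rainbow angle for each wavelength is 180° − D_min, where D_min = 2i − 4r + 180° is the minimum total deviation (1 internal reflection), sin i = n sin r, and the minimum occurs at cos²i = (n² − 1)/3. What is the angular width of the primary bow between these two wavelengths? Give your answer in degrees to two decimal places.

1.15°

At 448 nm (n = 1.340): cos²i = 0.26520 → i = 59.004°, r = 39.770°, D_min = 138.929°, rainbow angle = 41.071°.
At 654 nm (n = 1.332): cos²i = 0.25807 → i = 59.469°, r = 40.290°, D_min = 137.776°, rainbow angle = 42.224°.
Angular width = |41.071° − 42.224°| = 1.153°.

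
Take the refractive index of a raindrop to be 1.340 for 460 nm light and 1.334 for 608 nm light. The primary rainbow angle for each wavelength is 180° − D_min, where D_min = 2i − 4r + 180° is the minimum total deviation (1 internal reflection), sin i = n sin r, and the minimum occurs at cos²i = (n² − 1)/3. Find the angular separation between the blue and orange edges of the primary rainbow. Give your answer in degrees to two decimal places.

At 460 nm (n = 1.340): cos²i = 0.26520 → i = 59.004°, r = 39.770°, D_min = 138.929°, rainbow angle = 41.071°.
At 608 nm (n = 1.334): cos²i = 0.25985 → i = 59.352°, r = 40.159°, D_min = 138.067°, rainbow angle = 41.933°.
Angular width = |41.071° − 41.933°| = 0.862°.

0.86°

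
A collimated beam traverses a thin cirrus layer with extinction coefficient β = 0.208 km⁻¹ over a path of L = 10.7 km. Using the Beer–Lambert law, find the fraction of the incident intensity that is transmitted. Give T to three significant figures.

τ = β·L = 0.208 × 10.7 = 2.2256.
T = exp(−2.2256) = 0.1080.

0.108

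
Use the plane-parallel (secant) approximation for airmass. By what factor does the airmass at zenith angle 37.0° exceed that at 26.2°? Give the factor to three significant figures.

X(37.0°)/X(26.2°) = sec 37.0° / sec 26.2° = cos 26.2° / cos 37.0° = 0.8973/0.7986 = 1.1235.

1.12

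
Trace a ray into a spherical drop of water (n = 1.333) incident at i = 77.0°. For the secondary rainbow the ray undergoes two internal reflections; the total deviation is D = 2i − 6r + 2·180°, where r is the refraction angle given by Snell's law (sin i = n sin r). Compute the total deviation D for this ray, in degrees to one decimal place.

232.2°

sin r = sin 77.0° / 1.333 = 0.9744/1.333 = 0.7310; r = 46.97°.
D = 2·77.0° − 6·46.97° + 2·180° = 154.00° − 281.80° + 360° = 232.20°.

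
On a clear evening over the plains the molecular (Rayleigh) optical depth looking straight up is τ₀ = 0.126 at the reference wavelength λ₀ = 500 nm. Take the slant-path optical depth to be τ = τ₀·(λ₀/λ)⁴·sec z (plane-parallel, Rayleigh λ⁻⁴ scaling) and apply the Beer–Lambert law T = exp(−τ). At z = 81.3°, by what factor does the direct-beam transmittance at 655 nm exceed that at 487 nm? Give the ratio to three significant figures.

Airmass: sec 81.3° = 6.6111.
τ(655 nm) = 0.126 × (500/655)⁴ × 6.6111 = 0.126 × 0.3396 × 6.6111 = 0.2829.
τ(487 nm) = 0.126 × (500/487)⁴ × 6.6111 = 0.126 × 1.1111 × 6.6111 = 0.9256.
T(655)/T(487) = exp(τ_B − τ_A) = exp(0.6427) = 1.9016.

1.90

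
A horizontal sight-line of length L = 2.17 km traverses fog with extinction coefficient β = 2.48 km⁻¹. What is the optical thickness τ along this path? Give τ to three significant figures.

τ = β·L = 2.48 × 2.17 = 5.3816.

5.38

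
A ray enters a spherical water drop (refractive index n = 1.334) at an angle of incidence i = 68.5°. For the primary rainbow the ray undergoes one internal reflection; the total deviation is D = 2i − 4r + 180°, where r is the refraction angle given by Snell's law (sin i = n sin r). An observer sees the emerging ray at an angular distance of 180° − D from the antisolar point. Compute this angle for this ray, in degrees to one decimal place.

39.9°

sin r = sin 68.5° / 1.334 = 0.9304/1.334 = 0.6975; r = 44.22°.
D = 2·68.5° − 4·44.22° + 180° = 137.00° − 176.90° + 180° = 140.10°.
Angle from antisolar point = 180° − D = 39.90°.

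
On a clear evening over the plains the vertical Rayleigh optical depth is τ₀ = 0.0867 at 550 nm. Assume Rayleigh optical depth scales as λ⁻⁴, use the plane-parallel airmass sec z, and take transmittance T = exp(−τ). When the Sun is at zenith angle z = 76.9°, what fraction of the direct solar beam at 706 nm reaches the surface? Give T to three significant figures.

sec 76.9° = 4.4121.
τ = 0.0867 × (550/706)⁴ × 4.4121 = 0.0867 × 0.3683 × 4.4121 = 0.1409.
T = exp(−0.1409) = 0.8686.

0.869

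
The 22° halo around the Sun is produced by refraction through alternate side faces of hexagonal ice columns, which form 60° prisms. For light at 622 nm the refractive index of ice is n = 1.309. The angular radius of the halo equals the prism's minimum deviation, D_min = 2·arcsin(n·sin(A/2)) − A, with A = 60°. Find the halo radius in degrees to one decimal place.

n·sin(A/2) = 1.309 × sin 30° = 1.309 × 0.5000 = 0.6545.
D_min = 2·arcsin(0.6545) − 60° = 2 × 40.882° − 60° = 21.763°.

21.8°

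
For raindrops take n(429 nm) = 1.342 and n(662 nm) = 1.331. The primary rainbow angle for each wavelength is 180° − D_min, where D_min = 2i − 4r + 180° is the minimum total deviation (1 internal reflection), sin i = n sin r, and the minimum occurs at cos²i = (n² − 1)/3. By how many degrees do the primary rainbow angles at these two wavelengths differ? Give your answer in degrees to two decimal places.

1.58°

At 429 nm (n = 1.342): cos²i = 0.26699 → i = 58.888°, r = 39.641°, D_min = 139.213°, rainbow angle = 40.787°.
At 662 nm (n = 1.331): cos²i = 0.25719 → i = 59.527°, r = 40.356°, D_min = 137.630°, rainbow angle = 42.370°.
Angular width = |40.787° − 42.370°| = 1.583°.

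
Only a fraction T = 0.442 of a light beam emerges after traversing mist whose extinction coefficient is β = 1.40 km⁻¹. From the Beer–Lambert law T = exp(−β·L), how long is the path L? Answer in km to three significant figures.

0.583 km

Beer–Lambert: T = exp(−βL) ⇒ L = −ln(T)/β = −ln(0.442)/1.40 = 0.8164/1.40 = 0.5832 km.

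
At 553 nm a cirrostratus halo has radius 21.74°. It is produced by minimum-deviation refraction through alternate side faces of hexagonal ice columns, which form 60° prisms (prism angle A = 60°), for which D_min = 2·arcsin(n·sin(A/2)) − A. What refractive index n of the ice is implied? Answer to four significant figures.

Rearranging: n = sin((D_min + A)/2) / sin(A/2).
(D_min + A)/2 = (21.74° + 60°)/2 = 40.870°.
n = sin 40.870° / sin 30° = 0.6543 / 0.5000 = 1.3087.

1.309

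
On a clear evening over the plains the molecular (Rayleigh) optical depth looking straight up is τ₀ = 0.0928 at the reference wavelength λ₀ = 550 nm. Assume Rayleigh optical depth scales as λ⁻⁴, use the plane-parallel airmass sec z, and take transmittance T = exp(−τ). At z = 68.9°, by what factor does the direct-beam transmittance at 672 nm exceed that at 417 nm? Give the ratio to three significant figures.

Airmass: sec 68.9° = 2.7778.
τ(672 nm) = 0.0928 × (550/672)⁴ × 2.7778 = 0.0928 × 0.4487 × 2.7778 = 0.1157.
τ(417 nm) = 0.0928 × (550/417)⁴ × 2.7778 = 0.0928 × 3.0263 × 2.7778 = 0.7801.
T(672)/T(417) = exp(τ_B − τ_A) = exp(0.6644) = 1.9434.

1.94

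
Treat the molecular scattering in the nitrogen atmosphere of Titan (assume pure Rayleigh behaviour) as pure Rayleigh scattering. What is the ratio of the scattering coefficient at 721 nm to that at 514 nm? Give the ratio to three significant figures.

Rayleigh scattering ∝ λ⁻⁴, so the ratio of coefficients is the inverse fourth power of the wavelength ratio.
σ(721)/σ(514) = (514/721)⁴ = (0.7129)⁴ = 0.2583.

0.258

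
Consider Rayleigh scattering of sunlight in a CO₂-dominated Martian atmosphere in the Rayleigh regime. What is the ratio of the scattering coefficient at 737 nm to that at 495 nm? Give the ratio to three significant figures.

Rayleigh scattering ∝ λ⁻⁴, so the ratio of coefficients is the inverse fourth power of the wavelength ratio.
σ(737)/σ(495) = (495/737)⁴ = (0.6716)⁴ = 0.2035.

0.203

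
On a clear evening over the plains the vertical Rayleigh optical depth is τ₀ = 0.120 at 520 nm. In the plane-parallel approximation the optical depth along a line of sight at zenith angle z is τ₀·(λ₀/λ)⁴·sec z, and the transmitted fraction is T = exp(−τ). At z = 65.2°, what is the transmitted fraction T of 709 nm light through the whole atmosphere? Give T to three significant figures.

0.921

sec 65.2° = 2.3841.
τ = 0.120 × (520/709)⁴ × 2.3841 = 0.120 × 0.2894 × 2.3841 = 0.0828.
T = exp(−0.0828) = 0.9206.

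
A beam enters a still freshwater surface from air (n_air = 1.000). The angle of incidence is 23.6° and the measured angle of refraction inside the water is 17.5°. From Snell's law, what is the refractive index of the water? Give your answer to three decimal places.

1.331

n = sin θ_i / sin θ_r = sin 23.6° / sin 17.5° = 0.4003 / 0.3007 = 1.3314.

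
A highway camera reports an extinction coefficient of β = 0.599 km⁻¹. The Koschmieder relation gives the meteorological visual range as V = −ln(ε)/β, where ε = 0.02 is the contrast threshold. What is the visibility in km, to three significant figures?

6.53 km

V = −ln(0.02) / 0.599 = 3.912 / 0.599 = 6.5309 km.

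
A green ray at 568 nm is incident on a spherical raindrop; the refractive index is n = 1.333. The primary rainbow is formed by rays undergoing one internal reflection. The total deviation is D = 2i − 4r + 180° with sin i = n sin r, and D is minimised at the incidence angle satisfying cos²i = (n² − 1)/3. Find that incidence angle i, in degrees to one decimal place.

59.4°

cos²i = (1.333² − 1)/3 = (1.77689 − 1)/3 = 0.25896.
cos i = 0.50888, so i = 59.410°.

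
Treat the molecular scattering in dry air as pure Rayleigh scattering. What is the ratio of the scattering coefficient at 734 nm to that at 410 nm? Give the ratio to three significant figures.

Rayleigh scattering ∝ λ⁻⁴, so the ratio of coefficients is the inverse fourth power of the wavelength ratio.
σ(734)/σ(410) = (410/734)⁴ = (0.5586)⁴ = 0.09735.

0.0974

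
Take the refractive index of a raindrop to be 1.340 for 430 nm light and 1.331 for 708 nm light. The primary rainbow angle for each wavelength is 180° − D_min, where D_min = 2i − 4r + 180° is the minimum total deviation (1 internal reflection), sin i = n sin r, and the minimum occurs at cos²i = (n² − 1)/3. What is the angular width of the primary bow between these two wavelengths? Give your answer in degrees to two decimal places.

1.30°

At 430 nm (n = 1.340): cos²i = 0.26520 → i = 59.004°, r = 39.770°, D_min = 138.929°, rainbow angle = 41.071°.
At 708 nm (n = 1.331): cos²i = 0.25719 → i = 59.527°, r = 40.356°, D_min = 137.630°, rainbow angle = 42.370°.
Angular width = |41.071° − 42.370°| = 1.299°.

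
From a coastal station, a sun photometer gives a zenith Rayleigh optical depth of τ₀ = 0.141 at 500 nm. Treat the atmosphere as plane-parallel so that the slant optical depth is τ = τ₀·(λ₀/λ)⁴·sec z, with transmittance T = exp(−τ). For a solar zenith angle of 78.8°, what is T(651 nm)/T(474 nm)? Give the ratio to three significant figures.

1.91

Airmass: sec 78.8° = 5.1484.
τ(651 nm) = 0.141 × (500/651)⁴ × 5.1484 = 0.141 × 0.3480 × 5.1484 = 0.2526.
τ(474 nm) = 0.141 × (500/474)⁴ × 5.1484 = 0.141 × 1.2381 × 5.1484 = 0.8988.
T(651)/T(474) = exp(τ_B − τ_A) = exp(0.6462) = 1.9082.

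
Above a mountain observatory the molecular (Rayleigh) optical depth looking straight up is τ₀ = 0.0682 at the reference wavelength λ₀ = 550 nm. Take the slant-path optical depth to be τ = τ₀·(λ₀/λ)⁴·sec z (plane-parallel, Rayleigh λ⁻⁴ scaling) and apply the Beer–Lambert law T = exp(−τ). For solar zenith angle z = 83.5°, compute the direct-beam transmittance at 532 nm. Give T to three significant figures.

0.502

sec 83.5° = 8.8337.
τ = 0.0682 × (550/532)⁴ × 8.8337 = 0.0682 × 1.1424 × 8.8337 = 0.6882.
T = exp(−0.6882) = 0.5025.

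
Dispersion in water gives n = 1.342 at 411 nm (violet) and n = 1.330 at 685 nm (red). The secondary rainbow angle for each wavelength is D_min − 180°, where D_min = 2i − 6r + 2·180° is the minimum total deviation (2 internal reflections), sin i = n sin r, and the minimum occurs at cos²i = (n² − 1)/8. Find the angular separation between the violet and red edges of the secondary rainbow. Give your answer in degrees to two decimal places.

At 411 nm (n = 1.342): cos²i = 0.10012 → i = 71.554°, r = 44.981°, D_min = 233.222°, rainbow angle = 53.222°.
At 685 nm (n = 1.330): cos²i = 0.09611 → i = 71.940°, r = 45.630°, D_min = 230.101°, rainbow angle = 50.101°.
Angular width = |53.222° − 50.101°| = 3.121°.

3.12°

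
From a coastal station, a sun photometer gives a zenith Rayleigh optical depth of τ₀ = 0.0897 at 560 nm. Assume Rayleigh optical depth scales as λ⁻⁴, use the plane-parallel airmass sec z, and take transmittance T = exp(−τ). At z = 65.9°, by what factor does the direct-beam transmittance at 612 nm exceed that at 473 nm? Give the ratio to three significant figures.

1.32

Airmass: sec 65.9° = 2.4490.
τ(612 nm) = 0.0897 × (560/612)⁴ × 2.4490 = 0.0897 × 0.7010 × 2.4490 = 0.1540.
τ(473 nm) = 0.0897 × (560/473)⁴ × 2.4490 = 0.0897 × 1.9648 × 2.4490 = 0.4316.
T(612)/T(473) = exp(τ_B − τ_A) = exp(0.2776) = 1.3200.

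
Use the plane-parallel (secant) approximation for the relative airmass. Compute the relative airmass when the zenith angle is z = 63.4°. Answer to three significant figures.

2.23

X = sec z = 1/cos 63.4° = 1/0.4478 = 2.2333.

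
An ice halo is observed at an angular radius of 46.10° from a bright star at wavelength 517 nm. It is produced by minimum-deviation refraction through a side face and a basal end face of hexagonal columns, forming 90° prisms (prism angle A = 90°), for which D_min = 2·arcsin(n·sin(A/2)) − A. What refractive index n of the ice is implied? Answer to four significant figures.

Rearranging: n = sin((D_min + A)/2) / sin(A/2).
(D_min + A)/2 = (46.10° + 90°)/2 = 68.050°.
n = sin 68.050° / sin 45° = 0.9275 / 0.7071 = 1.3117.

1.312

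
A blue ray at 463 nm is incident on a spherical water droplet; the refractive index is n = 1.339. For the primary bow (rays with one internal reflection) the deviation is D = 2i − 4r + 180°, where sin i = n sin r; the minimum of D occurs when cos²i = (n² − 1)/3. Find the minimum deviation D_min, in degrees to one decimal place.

cos²i = (1.79292 − 1)/3 = 0.26431; i = arccos(0.51411) = 59.062°.
sin r = sin 59.062°/1.339 = 0.64057; r = 39.834°.
D_min = 2·59.062° − 4·39.834° + 180° = 138.786°.

138.8°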